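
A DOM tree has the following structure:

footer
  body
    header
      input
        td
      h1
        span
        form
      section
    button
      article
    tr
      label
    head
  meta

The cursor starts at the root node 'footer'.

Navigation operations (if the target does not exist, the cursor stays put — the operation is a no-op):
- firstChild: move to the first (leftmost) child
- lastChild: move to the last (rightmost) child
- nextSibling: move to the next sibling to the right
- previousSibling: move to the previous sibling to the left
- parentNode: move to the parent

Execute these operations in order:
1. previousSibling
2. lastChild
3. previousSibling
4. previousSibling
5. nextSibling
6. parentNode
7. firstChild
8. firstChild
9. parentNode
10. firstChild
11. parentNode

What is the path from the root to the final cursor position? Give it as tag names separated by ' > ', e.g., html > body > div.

Answer: footer > body

Derivation:
After 1 (previousSibling): footer (no-op, stayed)
After 2 (lastChild): meta
After 3 (previousSibling): body
After 4 (previousSibling): body (no-op, stayed)
After 5 (nextSibling): meta
After 6 (parentNode): footer
After 7 (firstChild): body
After 8 (firstChild): header
After 9 (parentNode): body
After 10 (firstChild): header
After 11 (parentNode): body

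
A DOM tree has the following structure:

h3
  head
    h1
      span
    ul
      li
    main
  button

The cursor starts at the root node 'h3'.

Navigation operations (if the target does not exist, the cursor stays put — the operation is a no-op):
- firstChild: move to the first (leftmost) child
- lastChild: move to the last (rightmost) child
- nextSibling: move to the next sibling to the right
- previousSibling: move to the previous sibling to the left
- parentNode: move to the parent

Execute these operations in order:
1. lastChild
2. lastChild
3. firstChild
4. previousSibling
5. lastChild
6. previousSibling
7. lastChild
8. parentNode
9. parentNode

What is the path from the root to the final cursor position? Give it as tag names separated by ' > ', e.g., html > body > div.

Answer: h3 > head

Derivation:
After 1 (lastChild): button
After 2 (lastChild): button (no-op, stayed)
After 3 (firstChild): button (no-op, stayed)
After 4 (previousSibling): head
After 5 (lastChild): main
After 6 (previousSibling): ul
After 7 (lastChild): li
After 8 (parentNode): ul
After 9 (parentNode): head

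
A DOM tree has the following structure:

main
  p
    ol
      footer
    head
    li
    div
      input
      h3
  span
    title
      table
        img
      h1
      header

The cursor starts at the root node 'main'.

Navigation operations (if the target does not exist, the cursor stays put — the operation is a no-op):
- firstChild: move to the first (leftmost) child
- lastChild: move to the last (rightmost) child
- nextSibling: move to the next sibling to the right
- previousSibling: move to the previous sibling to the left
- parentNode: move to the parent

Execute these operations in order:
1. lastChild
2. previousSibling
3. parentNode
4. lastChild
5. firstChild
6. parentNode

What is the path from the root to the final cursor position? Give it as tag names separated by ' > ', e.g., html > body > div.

After 1 (lastChild): span
After 2 (previousSibling): p
After 3 (parentNode): main
After 4 (lastChild): span
After 5 (firstChild): title
After 6 (parentNode): span

Answer: main > span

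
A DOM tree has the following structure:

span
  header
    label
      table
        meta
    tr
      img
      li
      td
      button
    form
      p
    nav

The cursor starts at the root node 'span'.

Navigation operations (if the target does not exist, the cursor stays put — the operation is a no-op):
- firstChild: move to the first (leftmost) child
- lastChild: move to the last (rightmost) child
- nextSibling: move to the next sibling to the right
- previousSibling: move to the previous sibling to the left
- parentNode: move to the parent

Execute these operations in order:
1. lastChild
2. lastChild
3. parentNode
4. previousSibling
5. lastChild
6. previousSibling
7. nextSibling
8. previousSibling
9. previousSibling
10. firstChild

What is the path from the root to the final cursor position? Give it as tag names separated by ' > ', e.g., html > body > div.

After 1 (lastChild): header
After 2 (lastChild): nav
After 3 (parentNode): header
After 4 (previousSibling): header (no-op, stayed)
After 5 (lastChild): nav
After 6 (previousSibling): form
After 7 (nextSibling): nav
After 8 (previousSibling): form
After 9 (previousSibling): tr
After 10 (firstChild): img

Answer: span > header > tr > img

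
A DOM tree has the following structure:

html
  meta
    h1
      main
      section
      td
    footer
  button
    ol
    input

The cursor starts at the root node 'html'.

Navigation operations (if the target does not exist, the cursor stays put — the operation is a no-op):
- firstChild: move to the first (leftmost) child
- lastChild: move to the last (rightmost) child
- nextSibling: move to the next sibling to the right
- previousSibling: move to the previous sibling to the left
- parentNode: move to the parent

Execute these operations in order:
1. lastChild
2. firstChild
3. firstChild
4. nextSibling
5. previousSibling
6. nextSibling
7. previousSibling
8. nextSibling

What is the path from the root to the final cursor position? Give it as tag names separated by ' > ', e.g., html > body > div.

Answer: html > button > input

Derivation:
After 1 (lastChild): button
After 2 (firstChild): ol
After 3 (firstChild): ol (no-op, stayed)
After 4 (nextSibling): input
After 5 (previousSibling): ol
After 6 (nextSibling): input
After 7 (previousSibling): ol
After 8 (nextSibling): input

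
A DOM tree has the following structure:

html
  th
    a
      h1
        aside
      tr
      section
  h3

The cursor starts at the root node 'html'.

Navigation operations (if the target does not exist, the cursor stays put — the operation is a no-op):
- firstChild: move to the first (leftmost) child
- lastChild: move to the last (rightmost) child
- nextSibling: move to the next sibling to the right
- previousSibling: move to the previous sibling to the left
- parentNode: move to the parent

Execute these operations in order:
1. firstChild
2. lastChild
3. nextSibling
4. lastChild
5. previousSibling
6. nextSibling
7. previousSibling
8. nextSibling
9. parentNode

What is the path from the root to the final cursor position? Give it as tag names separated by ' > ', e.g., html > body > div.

After 1 (firstChild): th
After 2 (lastChild): a
After 3 (nextSibling): a (no-op, stayed)
After 4 (lastChild): section
After 5 (previousSibling): tr
After 6 (nextSibling): section
After 7 (previousSibling): tr
After 8 (nextSibling): section
After 9 (parentNode): a

Answer: html > th > a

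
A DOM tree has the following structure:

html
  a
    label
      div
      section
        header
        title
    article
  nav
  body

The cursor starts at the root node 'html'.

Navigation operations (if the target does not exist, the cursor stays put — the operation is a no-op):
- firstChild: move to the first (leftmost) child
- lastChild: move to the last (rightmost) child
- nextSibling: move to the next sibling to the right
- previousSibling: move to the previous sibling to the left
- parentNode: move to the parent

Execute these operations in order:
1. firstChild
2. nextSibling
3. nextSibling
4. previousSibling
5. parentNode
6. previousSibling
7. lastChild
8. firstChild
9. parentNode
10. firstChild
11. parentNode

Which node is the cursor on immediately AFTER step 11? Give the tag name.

After 1 (firstChild): a
After 2 (nextSibling): nav
After 3 (nextSibling): body
After 4 (previousSibling): nav
After 5 (parentNode): html
After 6 (previousSibling): html (no-op, stayed)
After 7 (lastChild): body
After 8 (firstChild): body (no-op, stayed)
After 9 (parentNode): html
After 10 (firstChild): a
After 11 (parentNode): html

Answer: html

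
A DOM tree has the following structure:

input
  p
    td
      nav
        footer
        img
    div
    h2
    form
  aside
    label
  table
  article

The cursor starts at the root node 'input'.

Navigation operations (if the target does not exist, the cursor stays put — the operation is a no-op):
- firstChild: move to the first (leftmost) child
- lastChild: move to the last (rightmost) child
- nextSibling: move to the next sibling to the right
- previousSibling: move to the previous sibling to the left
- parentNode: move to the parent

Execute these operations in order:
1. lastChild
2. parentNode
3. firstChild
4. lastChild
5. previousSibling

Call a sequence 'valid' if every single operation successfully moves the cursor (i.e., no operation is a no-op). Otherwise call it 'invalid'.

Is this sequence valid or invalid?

Answer: valid

Derivation:
After 1 (lastChild): article
After 2 (parentNode): input
After 3 (firstChild): p
After 4 (lastChild): form
After 5 (previousSibling): h2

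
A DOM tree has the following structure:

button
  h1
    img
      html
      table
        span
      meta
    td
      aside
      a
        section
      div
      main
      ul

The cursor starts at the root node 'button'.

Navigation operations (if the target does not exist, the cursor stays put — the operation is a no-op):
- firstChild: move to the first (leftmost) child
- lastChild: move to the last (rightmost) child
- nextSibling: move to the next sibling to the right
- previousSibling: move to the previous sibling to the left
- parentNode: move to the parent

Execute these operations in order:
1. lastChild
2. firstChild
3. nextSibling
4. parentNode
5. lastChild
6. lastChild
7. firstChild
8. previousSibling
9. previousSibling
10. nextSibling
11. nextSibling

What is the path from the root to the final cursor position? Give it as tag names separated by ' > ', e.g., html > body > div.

Answer: button > h1 > td > ul

Derivation:
After 1 (lastChild): h1
After 2 (firstChild): img
After 3 (nextSibling): td
After 4 (parentNode): h1
After 5 (lastChild): td
After 6 (lastChild): ul
After 7 (firstChild): ul (no-op, stayed)
After 8 (previousSibling): main
After 9 (previousSibling): div
After 10 (nextSibling): main
After 11 (nextSibling): ul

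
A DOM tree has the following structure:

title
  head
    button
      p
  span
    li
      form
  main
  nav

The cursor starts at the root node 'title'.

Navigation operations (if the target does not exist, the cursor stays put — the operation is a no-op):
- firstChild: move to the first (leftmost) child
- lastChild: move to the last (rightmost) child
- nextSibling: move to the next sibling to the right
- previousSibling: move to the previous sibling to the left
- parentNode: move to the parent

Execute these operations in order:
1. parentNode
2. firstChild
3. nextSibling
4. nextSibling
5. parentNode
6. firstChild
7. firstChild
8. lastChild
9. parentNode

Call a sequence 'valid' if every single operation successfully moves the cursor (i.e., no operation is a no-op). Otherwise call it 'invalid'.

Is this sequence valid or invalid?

After 1 (parentNode): title (no-op, stayed)
After 2 (firstChild): head
After 3 (nextSibling): span
After 4 (nextSibling): main
After 5 (parentNode): title
After 6 (firstChild): head
After 7 (firstChild): button
After 8 (lastChild): p
After 9 (parentNode): button

Answer: invalid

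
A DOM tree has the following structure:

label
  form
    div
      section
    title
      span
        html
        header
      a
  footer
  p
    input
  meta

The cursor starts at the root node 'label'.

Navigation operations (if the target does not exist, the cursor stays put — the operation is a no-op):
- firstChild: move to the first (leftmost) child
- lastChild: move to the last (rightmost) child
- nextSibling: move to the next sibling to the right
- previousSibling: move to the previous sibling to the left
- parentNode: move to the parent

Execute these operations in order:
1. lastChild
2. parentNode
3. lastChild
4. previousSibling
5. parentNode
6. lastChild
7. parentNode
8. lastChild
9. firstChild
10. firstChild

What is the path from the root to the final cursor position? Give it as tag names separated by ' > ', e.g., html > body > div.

Answer: label > meta

Derivation:
After 1 (lastChild): meta
After 2 (parentNode): label
After 3 (lastChild): meta
After 4 (previousSibling): p
After 5 (parentNode): label
After 6 (lastChild): meta
After 7 (parentNode): label
After 8 (lastChild): meta
After 9 (firstChild): meta (no-op, stayed)
After 10 (firstChild): meta (no-op, stayed)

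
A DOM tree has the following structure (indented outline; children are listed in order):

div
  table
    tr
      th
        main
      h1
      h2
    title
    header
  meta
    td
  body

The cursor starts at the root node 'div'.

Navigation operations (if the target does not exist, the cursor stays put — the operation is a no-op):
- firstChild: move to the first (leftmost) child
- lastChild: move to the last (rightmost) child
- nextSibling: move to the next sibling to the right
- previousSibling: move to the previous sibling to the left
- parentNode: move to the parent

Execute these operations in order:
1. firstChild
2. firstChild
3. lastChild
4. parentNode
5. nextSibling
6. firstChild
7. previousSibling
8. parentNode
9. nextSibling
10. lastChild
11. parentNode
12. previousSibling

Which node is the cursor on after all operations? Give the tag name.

Answer: table

Derivation:
After 1 (firstChild): table
After 2 (firstChild): tr
After 3 (lastChild): h2
After 4 (parentNode): tr
After 5 (nextSibling): title
After 6 (firstChild): title (no-op, stayed)
After 7 (previousSibling): tr
After 8 (parentNode): table
After 9 (nextSibling): meta
After 10 (lastChild): td
After 11 (parentNode): meta
After 12 (previousSibling): table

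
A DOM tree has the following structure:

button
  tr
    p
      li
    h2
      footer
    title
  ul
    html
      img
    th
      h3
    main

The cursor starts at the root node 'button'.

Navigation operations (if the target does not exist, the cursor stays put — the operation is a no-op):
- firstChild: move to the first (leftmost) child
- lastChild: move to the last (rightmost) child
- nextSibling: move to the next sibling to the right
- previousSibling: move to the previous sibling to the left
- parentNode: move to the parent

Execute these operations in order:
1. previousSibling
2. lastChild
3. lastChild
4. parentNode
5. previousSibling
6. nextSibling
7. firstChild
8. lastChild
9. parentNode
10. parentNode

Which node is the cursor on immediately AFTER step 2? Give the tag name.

Answer: ul

Derivation:
After 1 (previousSibling): button (no-op, stayed)
After 2 (lastChild): ul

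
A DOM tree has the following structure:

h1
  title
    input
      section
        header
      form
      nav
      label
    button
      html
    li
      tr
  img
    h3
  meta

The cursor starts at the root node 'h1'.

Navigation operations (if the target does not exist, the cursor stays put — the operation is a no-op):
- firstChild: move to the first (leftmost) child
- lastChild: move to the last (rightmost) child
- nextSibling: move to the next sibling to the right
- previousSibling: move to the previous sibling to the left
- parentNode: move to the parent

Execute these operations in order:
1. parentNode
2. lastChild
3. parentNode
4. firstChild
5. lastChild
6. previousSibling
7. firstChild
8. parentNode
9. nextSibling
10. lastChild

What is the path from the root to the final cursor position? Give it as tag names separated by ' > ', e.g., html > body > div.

Answer: h1 > title > li > tr

Derivation:
After 1 (parentNode): h1 (no-op, stayed)
After 2 (lastChild): meta
After 3 (parentNode): h1
After 4 (firstChild): title
After 5 (lastChild): li
After 6 (previousSibling): button
After 7 (firstChild): html
After 8 (parentNode): button
After 9 (nextSibling): li
After 10 (lastChild): tr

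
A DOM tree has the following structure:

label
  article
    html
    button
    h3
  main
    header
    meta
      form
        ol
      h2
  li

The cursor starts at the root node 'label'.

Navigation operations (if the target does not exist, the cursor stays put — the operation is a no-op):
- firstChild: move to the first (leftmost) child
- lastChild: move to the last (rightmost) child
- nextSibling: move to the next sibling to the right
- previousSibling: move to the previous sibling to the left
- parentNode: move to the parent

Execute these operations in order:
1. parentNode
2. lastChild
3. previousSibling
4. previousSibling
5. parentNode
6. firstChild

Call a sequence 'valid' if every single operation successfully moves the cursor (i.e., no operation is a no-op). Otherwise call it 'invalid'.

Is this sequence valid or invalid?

Answer: invalid

Derivation:
After 1 (parentNode): label (no-op, stayed)
After 2 (lastChild): li
After 3 (previousSibling): main
After 4 (previousSibling): article
After 5 (parentNode): label
After 6 (firstChild): article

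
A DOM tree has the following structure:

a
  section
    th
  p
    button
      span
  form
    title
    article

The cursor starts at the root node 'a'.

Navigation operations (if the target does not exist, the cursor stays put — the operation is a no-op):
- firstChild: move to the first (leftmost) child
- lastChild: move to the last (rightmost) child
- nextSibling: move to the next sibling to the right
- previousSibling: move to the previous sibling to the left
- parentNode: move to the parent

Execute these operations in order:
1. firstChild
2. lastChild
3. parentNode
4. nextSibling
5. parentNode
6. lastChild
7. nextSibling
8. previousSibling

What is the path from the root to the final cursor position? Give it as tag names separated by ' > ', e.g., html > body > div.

Answer: a > p

Derivation:
After 1 (firstChild): section
After 2 (lastChild): th
After 3 (parentNode): section
After 4 (nextSibling): p
After 5 (parentNode): a
After 6 (lastChild): form
After 7 (nextSibling): form (no-op, stayed)
After 8 (previousSibling): p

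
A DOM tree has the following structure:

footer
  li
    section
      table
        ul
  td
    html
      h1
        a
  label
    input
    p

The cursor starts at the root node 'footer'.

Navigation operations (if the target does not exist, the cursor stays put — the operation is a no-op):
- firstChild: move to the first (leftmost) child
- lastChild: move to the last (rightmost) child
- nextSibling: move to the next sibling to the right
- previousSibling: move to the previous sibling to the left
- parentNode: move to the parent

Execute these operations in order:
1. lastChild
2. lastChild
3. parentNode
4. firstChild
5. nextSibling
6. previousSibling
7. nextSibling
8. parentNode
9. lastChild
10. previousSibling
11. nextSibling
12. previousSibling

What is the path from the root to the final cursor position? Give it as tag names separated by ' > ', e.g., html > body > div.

Answer: footer > label > input

Derivation:
After 1 (lastChild): label
After 2 (lastChild): p
After 3 (parentNode): label
After 4 (firstChild): input
After 5 (nextSibling): p
After 6 (previousSibling): input
After 7 (nextSibling): p
After 8 (parentNode): label
After 9 (lastChild): p
After 10 (previousSibling): input
After 11 (nextSibling): p
After 12 (previousSibling): input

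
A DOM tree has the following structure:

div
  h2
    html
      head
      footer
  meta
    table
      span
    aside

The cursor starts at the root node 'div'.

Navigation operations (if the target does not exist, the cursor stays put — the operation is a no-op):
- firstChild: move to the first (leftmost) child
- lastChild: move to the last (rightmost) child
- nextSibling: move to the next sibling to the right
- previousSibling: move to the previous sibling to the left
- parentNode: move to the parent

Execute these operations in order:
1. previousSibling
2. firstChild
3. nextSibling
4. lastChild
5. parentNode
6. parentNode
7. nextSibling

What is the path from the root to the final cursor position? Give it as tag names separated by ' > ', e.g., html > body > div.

After 1 (previousSibling): div (no-op, stayed)
After 2 (firstChild): h2
After 3 (nextSibling): meta
After 4 (lastChild): aside
After 5 (parentNode): meta
After 6 (parentNode): div
After 7 (nextSibling): div (no-op, stayed)

Answer: div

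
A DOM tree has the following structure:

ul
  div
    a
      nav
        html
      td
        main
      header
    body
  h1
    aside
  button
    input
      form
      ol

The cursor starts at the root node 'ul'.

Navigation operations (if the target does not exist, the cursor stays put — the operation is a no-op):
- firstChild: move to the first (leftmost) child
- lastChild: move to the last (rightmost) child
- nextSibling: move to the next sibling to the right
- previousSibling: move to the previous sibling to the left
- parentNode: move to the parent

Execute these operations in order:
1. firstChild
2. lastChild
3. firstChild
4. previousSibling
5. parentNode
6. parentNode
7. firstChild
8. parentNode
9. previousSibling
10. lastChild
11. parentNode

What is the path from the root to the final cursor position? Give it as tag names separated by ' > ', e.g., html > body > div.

Answer: ul

Derivation:
After 1 (firstChild): div
After 2 (lastChild): body
After 3 (firstChild): body (no-op, stayed)
After 4 (previousSibling): a
After 5 (parentNode): div
After 6 (parentNode): ul
After 7 (firstChild): div
After 8 (parentNode): ul
After 9 (previousSibling): ul (no-op, stayed)
After 10 (lastChild): button
After 11 (parentNode): ul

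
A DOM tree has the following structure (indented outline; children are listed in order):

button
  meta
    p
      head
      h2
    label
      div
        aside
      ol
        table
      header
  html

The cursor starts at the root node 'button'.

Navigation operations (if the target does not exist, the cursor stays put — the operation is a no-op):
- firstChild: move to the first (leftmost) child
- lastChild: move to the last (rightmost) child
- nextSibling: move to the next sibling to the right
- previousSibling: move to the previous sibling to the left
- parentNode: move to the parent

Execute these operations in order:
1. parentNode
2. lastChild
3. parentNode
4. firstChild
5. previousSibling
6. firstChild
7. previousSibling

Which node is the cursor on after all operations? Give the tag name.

Answer: p

Derivation:
After 1 (parentNode): button (no-op, stayed)
After 2 (lastChild): html
After 3 (parentNode): button
After 4 (firstChild): meta
After 5 (previousSibling): meta (no-op, stayed)
After 6 (firstChild): p
After 7 (previousSibling): p (no-op, stayed)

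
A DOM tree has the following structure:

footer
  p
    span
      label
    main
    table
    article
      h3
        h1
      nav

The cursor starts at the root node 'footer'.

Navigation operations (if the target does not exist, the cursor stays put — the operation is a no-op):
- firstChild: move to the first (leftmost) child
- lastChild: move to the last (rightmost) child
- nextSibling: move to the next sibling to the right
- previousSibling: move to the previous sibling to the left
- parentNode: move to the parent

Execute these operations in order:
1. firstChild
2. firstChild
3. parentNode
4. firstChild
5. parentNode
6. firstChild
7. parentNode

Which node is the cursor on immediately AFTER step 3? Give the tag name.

Answer: p

Derivation:
After 1 (firstChild): p
After 2 (firstChild): span
After 3 (parentNode): p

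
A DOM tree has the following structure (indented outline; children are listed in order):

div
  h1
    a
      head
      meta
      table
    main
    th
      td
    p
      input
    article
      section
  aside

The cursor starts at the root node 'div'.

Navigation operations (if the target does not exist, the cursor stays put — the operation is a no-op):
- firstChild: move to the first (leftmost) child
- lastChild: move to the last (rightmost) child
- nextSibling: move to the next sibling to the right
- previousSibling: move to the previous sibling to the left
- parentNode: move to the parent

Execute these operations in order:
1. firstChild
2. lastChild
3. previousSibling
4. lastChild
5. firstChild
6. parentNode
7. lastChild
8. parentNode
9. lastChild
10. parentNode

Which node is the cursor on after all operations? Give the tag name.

After 1 (firstChild): h1
After 2 (lastChild): article
After 3 (previousSibling): p
After 4 (lastChild): input
After 5 (firstChild): input (no-op, stayed)
After 6 (parentNode): p
After 7 (lastChild): input
After 8 (parentNode): p
After 9 (lastChild): input
After 10 (parentNode): p

Answer: p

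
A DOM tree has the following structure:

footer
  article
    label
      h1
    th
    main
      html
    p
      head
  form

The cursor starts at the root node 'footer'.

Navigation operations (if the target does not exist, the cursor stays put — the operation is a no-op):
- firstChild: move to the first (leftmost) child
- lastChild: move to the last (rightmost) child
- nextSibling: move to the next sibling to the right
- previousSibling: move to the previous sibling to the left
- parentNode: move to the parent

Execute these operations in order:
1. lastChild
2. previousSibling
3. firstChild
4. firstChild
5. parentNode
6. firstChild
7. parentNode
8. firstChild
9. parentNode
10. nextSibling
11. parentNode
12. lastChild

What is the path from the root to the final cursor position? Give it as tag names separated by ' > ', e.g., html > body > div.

Answer: footer > article > p

Derivation:
After 1 (lastChild): form
After 2 (previousSibling): article
After 3 (firstChild): label
After 4 (firstChild): h1
After 5 (parentNode): label
After 6 (firstChild): h1
After 7 (parentNode): label
After 8 (firstChild): h1
After 9 (parentNode): label
After 10 (nextSibling): th
After 11 (parentNode): article
After 12 (lastChild): p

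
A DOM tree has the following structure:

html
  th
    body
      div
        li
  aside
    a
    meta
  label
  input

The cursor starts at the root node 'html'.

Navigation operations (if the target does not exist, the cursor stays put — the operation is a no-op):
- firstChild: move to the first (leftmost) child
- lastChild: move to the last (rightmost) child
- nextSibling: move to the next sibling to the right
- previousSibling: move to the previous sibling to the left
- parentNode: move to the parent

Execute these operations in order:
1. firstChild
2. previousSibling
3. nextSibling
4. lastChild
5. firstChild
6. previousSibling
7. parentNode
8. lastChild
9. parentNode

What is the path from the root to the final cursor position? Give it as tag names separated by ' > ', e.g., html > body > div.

After 1 (firstChild): th
After 2 (previousSibling): th (no-op, stayed)
After 3 (nextSibling): aside
After 4 (lastChild): meta
After 5 (firstChild): meta (no-op, stayed)
After 6 (previousSibling): a
After 7 (parentNode): aside
After 8 (lastChild): meta
After 9 (parentNode): aside

Answer: html > aside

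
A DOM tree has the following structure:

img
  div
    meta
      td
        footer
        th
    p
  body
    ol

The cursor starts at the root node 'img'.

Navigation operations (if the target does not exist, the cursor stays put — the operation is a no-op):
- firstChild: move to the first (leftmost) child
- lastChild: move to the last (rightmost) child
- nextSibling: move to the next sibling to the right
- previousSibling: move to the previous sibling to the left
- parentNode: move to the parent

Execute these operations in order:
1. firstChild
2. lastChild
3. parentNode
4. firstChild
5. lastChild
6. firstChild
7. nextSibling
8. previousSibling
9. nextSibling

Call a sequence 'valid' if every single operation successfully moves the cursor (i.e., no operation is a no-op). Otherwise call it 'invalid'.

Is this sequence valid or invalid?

Answer: valid

Derivation:
After 1 (firstChild): div
After 2 (lastChild): p
After 3 (parentNode): div
After 4 (firstChild): meta
After 5 (lastChild): td
After 6 (firstChild): footer
After 7 (nextSibling): th
After 8 (previousSibling): footer
After 9 (nextSibling): th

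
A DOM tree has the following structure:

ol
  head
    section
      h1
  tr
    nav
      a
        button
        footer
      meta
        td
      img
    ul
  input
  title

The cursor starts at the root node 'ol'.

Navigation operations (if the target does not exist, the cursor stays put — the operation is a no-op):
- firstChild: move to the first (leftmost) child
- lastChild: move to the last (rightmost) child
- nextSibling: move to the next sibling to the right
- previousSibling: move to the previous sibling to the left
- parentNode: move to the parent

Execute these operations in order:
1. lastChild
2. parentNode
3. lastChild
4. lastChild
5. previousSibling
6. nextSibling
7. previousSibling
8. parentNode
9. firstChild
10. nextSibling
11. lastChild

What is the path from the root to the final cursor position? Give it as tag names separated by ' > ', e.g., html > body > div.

After 1 (lastChild): title
After 2 (parentNode): ol
After 3 (lastChild): title
After 4 (lastChild): title (no-op, stayed)
After 5 (previousSibling): input
After 6 (nextSibling): title
After 7 (previousSibling): input
After 8 (parentNode): ol
After 9 (firstChild): head
After 10 (nextSibling): tr
After 11 (lastChild): ul

Answer: ol > tr > ul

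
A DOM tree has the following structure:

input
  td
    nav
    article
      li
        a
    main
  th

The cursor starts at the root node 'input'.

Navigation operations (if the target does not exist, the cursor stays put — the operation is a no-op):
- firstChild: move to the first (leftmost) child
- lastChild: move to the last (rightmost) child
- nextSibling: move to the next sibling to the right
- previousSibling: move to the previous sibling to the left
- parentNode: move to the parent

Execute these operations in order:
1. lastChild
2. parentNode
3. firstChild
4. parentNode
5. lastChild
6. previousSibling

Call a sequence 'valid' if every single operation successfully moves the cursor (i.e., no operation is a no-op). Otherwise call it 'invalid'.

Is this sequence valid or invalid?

After 1 (lastChild): th
After 2 (parentNode): input
After 3 (firstChild): td
After 4 (parentNode): input
After 5 (lastChild): th
After 6 (previousSibling): td

Answer: valid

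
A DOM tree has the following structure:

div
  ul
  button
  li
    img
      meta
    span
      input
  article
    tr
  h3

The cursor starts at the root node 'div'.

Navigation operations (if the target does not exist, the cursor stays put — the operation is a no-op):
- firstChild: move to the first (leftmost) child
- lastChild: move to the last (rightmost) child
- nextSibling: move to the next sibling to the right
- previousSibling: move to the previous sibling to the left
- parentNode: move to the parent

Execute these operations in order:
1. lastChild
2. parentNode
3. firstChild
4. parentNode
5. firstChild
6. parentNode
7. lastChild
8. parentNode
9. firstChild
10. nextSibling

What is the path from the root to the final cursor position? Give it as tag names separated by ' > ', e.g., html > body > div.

Answer: div > button

Derivation:
After 1 (lastChild): h3
After 2 (parentNode): div
After 3 (firstChild): ul
After 4 (parentNode): div
After 5 (firstChild): ul
After 6 (parentNode): div
After 7 (lastChild): h3
After 8 (parentNode): div
After 9 (firstChild): ul
After 10 (nextSibling): button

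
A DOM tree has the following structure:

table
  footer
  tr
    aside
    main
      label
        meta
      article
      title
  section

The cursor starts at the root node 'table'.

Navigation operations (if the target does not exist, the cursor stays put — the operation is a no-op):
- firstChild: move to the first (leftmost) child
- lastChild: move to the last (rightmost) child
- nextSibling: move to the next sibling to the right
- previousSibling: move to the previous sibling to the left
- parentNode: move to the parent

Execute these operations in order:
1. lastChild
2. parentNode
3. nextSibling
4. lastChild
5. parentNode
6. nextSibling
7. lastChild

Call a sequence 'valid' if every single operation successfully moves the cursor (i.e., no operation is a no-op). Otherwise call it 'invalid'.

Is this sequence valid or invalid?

After 1 (lastChild): section
After 2 (parentNode): table
After 3 (nextSibling): table (no-op, stayed)
After 4 (lastChild): section
After 5 (parentNode): table
After 6 (nextSibling): table (no-op, stayed)
After 7 (lastChild): section

Answer: invalid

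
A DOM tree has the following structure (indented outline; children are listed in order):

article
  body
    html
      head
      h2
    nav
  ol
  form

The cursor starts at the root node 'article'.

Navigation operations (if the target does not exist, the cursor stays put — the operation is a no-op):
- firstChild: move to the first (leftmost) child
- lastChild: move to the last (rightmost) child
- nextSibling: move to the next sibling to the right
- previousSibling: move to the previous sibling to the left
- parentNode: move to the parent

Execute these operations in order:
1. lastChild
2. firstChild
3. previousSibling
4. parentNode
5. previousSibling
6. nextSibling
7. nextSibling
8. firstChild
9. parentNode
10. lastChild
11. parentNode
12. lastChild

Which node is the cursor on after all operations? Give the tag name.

Answer: form

Derivation:
After 1 (lastChild): form
After 2 (firstChild): form (no-op, stayed)
After 3 (previousSibling): ol
After 4 (parentNode): article
After 5 (previousSibling): article (no-op, stayed)
After 6 (nextSibling): article (no-op, stayed)
After 7 (nextSibling): article (no-op, stayed)
After 8 (firstChild): body
After 9 (parentNode): article
After 10 (lastChild): form
After 11 (parentNode): article
After 12 (lastChild): form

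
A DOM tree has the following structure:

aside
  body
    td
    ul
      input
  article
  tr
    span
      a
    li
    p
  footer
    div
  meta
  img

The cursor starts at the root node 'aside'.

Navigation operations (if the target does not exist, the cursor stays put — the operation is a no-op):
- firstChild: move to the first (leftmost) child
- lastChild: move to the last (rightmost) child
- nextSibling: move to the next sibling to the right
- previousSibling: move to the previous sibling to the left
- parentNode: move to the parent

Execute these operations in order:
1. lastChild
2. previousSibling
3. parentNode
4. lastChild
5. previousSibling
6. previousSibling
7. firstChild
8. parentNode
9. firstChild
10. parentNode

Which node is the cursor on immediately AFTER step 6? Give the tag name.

Answer: footer

Derivation:
After 1 (lastChild): img
After 2 (previousSibling): meta
After 3 (parentNode): aside
After 4 (lastChild): img
After 5 (previousSibling): meta
After 6 (previousSibling): footer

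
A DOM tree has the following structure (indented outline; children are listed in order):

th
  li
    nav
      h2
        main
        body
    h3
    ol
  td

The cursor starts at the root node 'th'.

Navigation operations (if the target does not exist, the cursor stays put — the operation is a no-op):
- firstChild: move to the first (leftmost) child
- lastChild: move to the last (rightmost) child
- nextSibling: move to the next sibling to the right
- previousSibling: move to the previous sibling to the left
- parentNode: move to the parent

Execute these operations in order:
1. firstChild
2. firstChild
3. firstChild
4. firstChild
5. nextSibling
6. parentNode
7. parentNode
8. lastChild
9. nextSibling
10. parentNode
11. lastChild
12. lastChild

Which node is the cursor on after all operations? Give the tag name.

After 1 (firstChild): li
After 2 (firstChild): nav
After 3 (firstChild): h2
After 4 (firstChild): main
After 5 (nextSibling): body
After 6 (parentNode): h2
After 7 (parentNode): nav
After 8 (lastChild): h2
After 9 (nextSibling): h2 (no-op, stayed)
After 10 (parentNode): nav
After 11 (lastChild): h2
After 12 (lastChild): body

Answer: body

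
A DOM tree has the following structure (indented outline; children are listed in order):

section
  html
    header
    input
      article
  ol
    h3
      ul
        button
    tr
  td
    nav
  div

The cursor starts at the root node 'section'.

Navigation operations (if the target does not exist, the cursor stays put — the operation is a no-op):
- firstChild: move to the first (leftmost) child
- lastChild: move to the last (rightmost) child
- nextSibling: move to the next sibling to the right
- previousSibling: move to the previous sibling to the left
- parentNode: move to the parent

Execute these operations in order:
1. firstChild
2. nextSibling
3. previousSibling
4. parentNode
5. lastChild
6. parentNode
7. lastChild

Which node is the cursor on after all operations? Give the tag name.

After 1 (firstChild): html
After 2 (nextSibling): ol
After 3 (previousSibling): html
After 4 (parentNode): section
After 5 (lastChild): div
After 6 (parentNode): section
After 7 (lastChild): div

Answer: div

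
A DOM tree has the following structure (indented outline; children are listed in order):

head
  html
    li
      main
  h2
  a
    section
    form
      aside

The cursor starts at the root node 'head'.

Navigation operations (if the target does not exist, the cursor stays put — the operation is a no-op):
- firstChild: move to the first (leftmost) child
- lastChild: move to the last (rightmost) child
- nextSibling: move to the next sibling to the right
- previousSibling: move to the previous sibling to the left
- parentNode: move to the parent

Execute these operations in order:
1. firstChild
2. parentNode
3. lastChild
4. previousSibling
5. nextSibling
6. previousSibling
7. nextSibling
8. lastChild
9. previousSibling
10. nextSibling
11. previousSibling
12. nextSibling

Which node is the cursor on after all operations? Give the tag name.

Answer: form

Derivation:
After 1 (firstChild): html
After 2 (parentNode): head
After 3 (lastChild): a
After 4 (previousSibling): h2
After 5 (nextSibling): a
After 6 (previousSibling): h2
After 7 (nextSibling): a
After 8 (lastChild): form
After 9 (previousSibling): section
After 10 (nextSibling): form
After 11 (previousSibling): section
After 12 (nextSibling): form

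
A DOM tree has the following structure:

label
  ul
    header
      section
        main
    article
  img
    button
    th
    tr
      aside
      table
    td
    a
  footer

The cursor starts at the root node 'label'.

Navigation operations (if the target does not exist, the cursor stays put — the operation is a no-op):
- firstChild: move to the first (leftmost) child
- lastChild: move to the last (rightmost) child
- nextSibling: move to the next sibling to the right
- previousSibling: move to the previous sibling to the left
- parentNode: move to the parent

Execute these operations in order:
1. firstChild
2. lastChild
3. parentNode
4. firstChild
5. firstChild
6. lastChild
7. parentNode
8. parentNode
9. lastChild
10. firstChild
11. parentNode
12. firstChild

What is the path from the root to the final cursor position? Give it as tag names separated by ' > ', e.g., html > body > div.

Answer: label > ul > header > section > main

Derivation:
After 1 (firstChild): ul
After 2 (lastChild): article
After 3 (parentNode): ul
After 4 (firstChild): header
After 5 (firstChild): section
After 6 (lastChild): main
After 7 (parentNode): section
After 8 (parentNode): header
After 9 (lastChild): section
After 10 (firstChild): main
After 11 (parentNode): section
After 12 (firstChild): main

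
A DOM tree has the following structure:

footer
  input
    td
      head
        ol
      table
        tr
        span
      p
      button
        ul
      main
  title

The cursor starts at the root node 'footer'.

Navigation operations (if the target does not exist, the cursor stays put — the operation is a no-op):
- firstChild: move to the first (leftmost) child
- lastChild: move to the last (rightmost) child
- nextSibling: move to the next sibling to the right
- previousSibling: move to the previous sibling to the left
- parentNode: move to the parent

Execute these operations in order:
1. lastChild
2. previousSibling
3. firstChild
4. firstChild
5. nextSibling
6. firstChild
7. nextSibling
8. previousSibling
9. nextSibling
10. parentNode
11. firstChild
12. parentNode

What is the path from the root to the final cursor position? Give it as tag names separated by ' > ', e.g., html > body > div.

After 1 (lastChild): title
After 2 (previousSibling): input
After 3 (firstChild): td
After 4 (firstChild): head
After 5 (nextSibling): table
After 6 (firstChild): tr
After 7 (nextSibling): span
After 8 (previousSibling): tr
After 9 (nextSibling): span
After 10 (parentNode): table
After 11 (firstChild): tr
After 12 (parentNode): table

Answer: footer > input > td > table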